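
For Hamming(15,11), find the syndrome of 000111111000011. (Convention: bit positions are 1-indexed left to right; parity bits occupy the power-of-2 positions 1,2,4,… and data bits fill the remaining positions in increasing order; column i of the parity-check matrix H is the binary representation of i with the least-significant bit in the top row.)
Syndrome s = H · r^T (mod 2), r = 000111111000011:
  s[0] = (101010101010101)·(000111111000011) mod 2 = 0+0+0+0+1+0+1+0+1+0+0+0+0+0+1 mod 2 = 0
  s[1] = (011001100110011)·(000111111000011) mod 2 = 0+0+0+0+0+1+1+0+0+0+0+0+0+1+1 mod 2 = 0
  s[2] = (000111100001111)·(000111111000011) mod 2 = 0+0+0+1+1+1+1+0+0+0+0+0+0+1+1 mod 2 = 0
  s[3] = (000000011111111)·(000111111000011) mod 2 = 0+0+0+0+0+0+0+1+1+0+0+0+0+1+1 mod 2 = 0
Syndrome = 0000
s = 0: no error detected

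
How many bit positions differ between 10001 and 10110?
XOR = 00111, count of 1s = 3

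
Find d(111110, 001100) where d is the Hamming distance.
XOR = 110010, count of 1s = 3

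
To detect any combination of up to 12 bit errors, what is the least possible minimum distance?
Detecting e errors requires d_min ≥ e + 1 = 12 + 1 = 13.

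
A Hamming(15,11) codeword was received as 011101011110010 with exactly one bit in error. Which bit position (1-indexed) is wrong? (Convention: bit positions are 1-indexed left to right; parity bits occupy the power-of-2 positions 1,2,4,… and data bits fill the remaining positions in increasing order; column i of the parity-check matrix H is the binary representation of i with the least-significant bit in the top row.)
Syndrome s = H · r^T (mod 2), r = 011101011110010:
  s[0] = (101010101010101)·(011101011110010) mod 2 = 0+0+1+0+0+0+0+0+1+0+1+0+0+0+0 mod 2 = 1
  s[1] = (011001100110011)·(011101011110010) mod 2 = 0+1+1+0+0+1+0+0+0+1+1+0+0+1+0 mod 2 = 0
  s[2] = (000111100001111)·(011101011110010) mod 2 = 0+0+0+1+0+1+0+0+0+0+0+0+0+1+0 mod 2 = 1
  s[3] = (000000011111111)·(011101011110010) mod 2 = 0+0+0+0+0+0+0+1+1+1+1+0+0+1+0 mod 2 = 1
Syndrome = 1011
Column i of H is the binary representation of i, so the syndrome is the binary index of the flipped bit.
Read s = 1011 with s[0] as LSB: 1·2^0 + 0·2^1 + 1·2^2 + 1·2^3 = 13.
Error is at bit position 13.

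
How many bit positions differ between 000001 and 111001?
XOR = 111000, count of 1s = 3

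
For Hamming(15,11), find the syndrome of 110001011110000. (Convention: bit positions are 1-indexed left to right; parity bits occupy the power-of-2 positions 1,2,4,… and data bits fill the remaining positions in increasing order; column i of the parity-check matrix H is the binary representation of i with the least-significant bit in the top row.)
Syndrome s = H · r^T (mod 2), r = 110001011110000:
  s[0] = (101010101010101)·(110001011110000) mod 2 = 1+0+0+0+0+0+0+0+1+0+1+0+0+0+0 mod 2 = 1
  s[1] = (011001100110011)·(110001011110000) mod 2 = 0+1+0+0+0+1+0+0+0+1+1+0+0+0+0 mod 2 = 0
  s[2] = (000111100001111)·(110001011110000) mod 2 = 0+0+0+0+0+1+0+0+0+0+0+0+0+0+0 mod 2 = 1
  s[3] = (000000011111111)·(110001011110000) mod 2 = 0+0+0+0+0+0+0+1+1+1+1+0+0+0+0 mod 2 = 0
Syndrome = 1010
Non-zero syndrome: error at position 5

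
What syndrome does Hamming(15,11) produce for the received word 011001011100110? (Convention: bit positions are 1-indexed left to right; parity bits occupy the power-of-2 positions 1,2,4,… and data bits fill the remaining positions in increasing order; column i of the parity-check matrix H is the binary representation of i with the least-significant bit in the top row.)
Syndrome s = H · r^T (mod 2), r = 011001011100110:
  s[0] = (101010101010101)·(011001011100110) mod 2 = 0+0+1+0+0+0+0+0+1+0+0+0+1+0+0 mod 2 = 1
  s[1] = (011001100110011)·(011001011100110) mod 2 = 0+1+1+0+0+1+0+0+0+1+0+0+0+1+0 mod 2 = 1
  s[2] = (000111100001111)·(011001011100110) mod 2 = 0+0+0+0+0+1+0+0+0+0+0+0+1+1+0 mod 2 = 1
  s[3] = (000000011111111)·(011001011100110) mod 2 = 0+0+0+0+0+0+0+1+1+1+0+0+1+1+0 mod 2 = 1
Syndrome = 1111
Non-zero syndrome: error at position 15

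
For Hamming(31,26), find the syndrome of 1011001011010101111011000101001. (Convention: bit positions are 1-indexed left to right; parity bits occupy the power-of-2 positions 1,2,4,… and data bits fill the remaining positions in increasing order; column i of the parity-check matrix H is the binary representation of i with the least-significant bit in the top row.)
Syndrome s = H · r^T (mod 2), r = 1011001011010101111011000101001:
  s[0] = (1010101010101010101010101010101)·(1011001011010101111011000101001) mod 2 = 1+0+1+0+0+0+1+0+1+0+0+0+0+0+0+0+1+0+1+0+1+0+0+0+0+0+0+0+0+0+1 mod 2 = 0
  s[1] = (0110011001100110011001100110011)·(1011001011010101111011000101001) mod 2 = 0+0+1+0+0+0+1+0+0+1+0+0+0+1+0+0+0+1+1+0+0+1+0+0+0+1+0+0+0+0+1 mod 2 = 1
  s[2] = (0001111000011110000111100001111)·(1011001011010101111011000101001) mod 2 = 0+0+0+1+0+0+1+0+0+0+0+1+0+1+0+0+0+0+0+0+1+1+0+0+0+0+0+1+0+0+1 mod 2 = 0
  s[3] = (0000000111111110000000011111111)·(1011001011010101111011000101001) mod 2 = 0+0+0+0+0+0+0+0+1+1+0+1+0+1+0+0+0+0+0+0+0+0+0+0+0+1+0+1+0+0+1 mod 2 = 1
  s[4] = (0000000000000001111111111111111)·(1011001011010101111011000101001) mod 2 = 0+0+0+0+0+0+0+0+0+0+0+0+0+0+0+1+1+1+1+0+1+1+0+0+0+1+0+1+0+0+1 mod 2 = 1
Syndrome = 01011
Non-zero syndrome: error at position 26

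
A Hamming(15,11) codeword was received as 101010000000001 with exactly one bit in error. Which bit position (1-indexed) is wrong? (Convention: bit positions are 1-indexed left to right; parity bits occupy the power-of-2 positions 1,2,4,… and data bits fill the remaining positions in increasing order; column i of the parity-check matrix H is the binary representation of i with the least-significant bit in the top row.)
Syndrome s = H · r^T (mod 2), r = 101010000000001:
  s[0] = (101010101010101)·(101010000000001) mod 2 = 1+0+1+0+1+0+0+0+0+0+0+0+0+0+1 mod 2 = 0
  s[1] = (011001100110011)·(101010000000001) mod 2 = 0+0+1+0+0+0+0+0+0+0+0+0+0+0+1 mod 2 = 0
  s[2] = (000111100001111)·(101010000000001) mod 2 = 0+0+0+0+1+0+0+0+0+0+0+0+0+0+1 mod 2 = 0
  s[3] = (000000011111111)·(101010000000001) mod 2 = 0+0+0+0+0+0+0+0+0+0+0+0+0+0+1 mod 2 = 1
Syndrome = 0001
Column i of H is the binary representation of i, so the syndrome is the binary index of the flipped bit.
Read s = 0001 with s[0] as LSB: 0·2^0 + 0·2^1 + 0·2^2 + 1·2^3 = 8.
Error is at bit position 8.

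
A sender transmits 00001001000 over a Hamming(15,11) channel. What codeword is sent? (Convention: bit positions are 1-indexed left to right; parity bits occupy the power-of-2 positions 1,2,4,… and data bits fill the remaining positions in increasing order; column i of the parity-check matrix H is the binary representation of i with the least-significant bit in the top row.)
Codeword c = d · G (mod 2), d = 00001001000:
  c[0] = d·G[:,0] = (00001001000)·(11011010101) mod 2 = 0+0+0+0+1+0+0+0+0+0+0 mod 2 = 1
  c[1] = d·G[:,1] = (00001001000)·(10110110011) mod 2 = 0+0+0+0+0+0+0+0+0+0+0 mod 2 = 0
  c[2] = d·G[:,2] = (00001001000)·(10000000000) mod 2 = 0+0+0+0+0+0+0+0+0+0+0 mod 2 = 0
  c[3] = d·G[:,3] = (00001001000)·(01110001111) mod 2 = 0+0+0+0+0+0+0+1+0+0+0 mod 2 = 1
  c[4] = d·G[:,4] = (00001001000)·(01000000000) mod 2 = 0+0+0+0+0+0+0+0+0+0+0 mod 2 = 0
  c[5] = d·G[:,5] = (00001001000)·(00100000000) mod 2 = 0+0+0+0+0+0+0+0+0+0+0 mod 2 = 0
  c[6] = d·G[:,6] = (00001001000)·(00010000000) mod 2 = 0+0+0+0+0+0+0+0+0+0+0 mod 2 = 0
  c[7] = d·G[:,7] = (00001001000)·(00001111111) mod 2 = 0+0+0+0+1+0+0+1+0+0+0 mod 2 = 0
  c[8] = d·G[:,8] = (00001001000)·(00001000000) mod 2 = 0+0+0+0+1+0+0+0+0+0+0 mod 2 = 1
  c[9] = d·G[:,9] = (00001001000)·(00000100000) mod 2 = 0+0+0+0+0+0+0+0+0+0+0 mod 2 = 0
  c[10] = d·G[:,10] = (00001001000)·(00000010000) mod 2 = 0+0+0+0+0+0+0+0+0+0+0 mod 2 = 0
  c[11] = d·G[:,11] = (00001001000)·(00000001000) mod 2 = 0+0+0+0+0+0+0+1+0+0+0 mod 2 = 1
  c[12] = d·G[:,12] = (00001001000)·(00000000100) mod 2 = 0+0+0+0+0+0+0+0+0+0+0 mod 2 = 0
  c[13] = d·G[:,13] = (00001001000)·(00000000010) mod 2 = 0+0+0+0+0+0+0+0+0+0+0 mod 2 = 0
  c[14] = d·G[:,14] = (00001001000)·(00000000001) mod 2 = 0+0+0+0+0+0+0+0+0+0+0 mod 2 = 0
Codeword = 100100001001000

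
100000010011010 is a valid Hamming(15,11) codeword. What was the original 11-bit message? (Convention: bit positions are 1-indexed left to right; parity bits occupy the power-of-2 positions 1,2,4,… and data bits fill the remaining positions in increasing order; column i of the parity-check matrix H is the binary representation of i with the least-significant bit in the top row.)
Parity bits occupy power-of-2 positions; data bits are at positions {3,5,6,7,9,10,11,12,13,14,15} (1-indexed).
Extract: c[3]=0 c[5]=0 c[6]=0 c[7]=0 c[9]=0 c[10]=0 c[11]=1 c[12]=1 c[13]=0 c[14]=1 c[15]=0
Data = 00000011010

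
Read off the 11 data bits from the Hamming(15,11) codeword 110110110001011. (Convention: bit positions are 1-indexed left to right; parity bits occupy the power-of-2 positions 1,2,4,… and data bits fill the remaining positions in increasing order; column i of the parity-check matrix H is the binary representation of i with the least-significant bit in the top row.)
Parity bits occupy power-of-2 positions; data bits are at positions {3,5,6,7,9,10,11,12,13,14,15} (1-indexed).
Extract: c[3]=0 c[5]=1 c[6]=0 c[7]=1 c[9]=0 c[10]=0 c[11]=0 c[12]=1 c[13]=0 c[14]=1 c[15]=1
Data = 01010001011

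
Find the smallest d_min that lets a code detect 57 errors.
Detecting e errors requires d_min ≥ e + 1 = 57 + 1 = 58.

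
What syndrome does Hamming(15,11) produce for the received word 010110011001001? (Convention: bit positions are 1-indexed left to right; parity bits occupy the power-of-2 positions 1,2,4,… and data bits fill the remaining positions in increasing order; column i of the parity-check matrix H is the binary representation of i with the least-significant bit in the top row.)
Syndrome s = H · r^T (mod 2), r = 010110011001001:
  s[0] = (101010101010101)·(010110011001001) mod 2 = 0+0+0+0+1+0+0+0+1+0+0+0+0+0+1 mod 2 = 1
  s[1] = (011001100110011)·(010110011001001) mod 2 = 0+1+0+0+0+0+0+0+0+0+0+0+0+0+1 mod 2 = 0
  s[2] = (000111100001111)·(010110011001001) mod 2 = 0+0+0+1+1+0+0+0+0+0+0+1+0+0+1 mod 2 = 0
  s[3] = (000000011111111)·(010110011001001) mod 2 = 0+0+0+0+0+0+0+1+1+0+0+1+0+0+1 mod 2 = 0
Syndrome = 1000
Non-zero syndrome: error at position 1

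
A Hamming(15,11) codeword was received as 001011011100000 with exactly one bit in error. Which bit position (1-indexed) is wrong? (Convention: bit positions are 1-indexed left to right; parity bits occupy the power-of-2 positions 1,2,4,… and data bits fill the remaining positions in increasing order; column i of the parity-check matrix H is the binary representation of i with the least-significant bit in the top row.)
Syndrome s = H · r^T (mod 2), r = 001011011100000:
  s[0] = (101010101010101)·(001011011100000) mod 2 = 0+0+1+0+1+0+0+0+1+0+0+0+0+0+0 mod 2 = 1
  s[1] = (011001100110011)·(001011011100000) mod 2 = 0+0+1+0+0+1+0+0+0+1+0+0+0+0+0 mod 2 = 1
  s[2] = (000111100001111)·(001011011100000) mod 2 = 0+0+0+0+1+1+0+0+0+0+0+0+0+0+0 mod 2 = 0
  s[3] = (000000011111111)·(001011011100000) mod 2 = 0+0+0+0+0+0+0+1+1+1+0+0+0+0+0 mod 2 = 1
Syndrome = 1101
Column i of H is the binary representation of i, so the syndrome is the binary index of the flipped bit.
Read s = 1101 with s[0] as LSB: 1·2^0 + 1·2^1 + 0·2^2 + 1·2^3 = 11.
Error is at bit position 11.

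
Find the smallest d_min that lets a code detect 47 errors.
Detecting e errors requires d_min ≥ e + 1 = 47 + 1 = 48.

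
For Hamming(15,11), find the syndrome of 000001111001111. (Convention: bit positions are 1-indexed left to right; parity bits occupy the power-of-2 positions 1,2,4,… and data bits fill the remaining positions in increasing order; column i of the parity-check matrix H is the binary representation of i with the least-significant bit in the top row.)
Syndrome s = H · r^T (mod 2), r = 000001111001111:
  s[0] = (101010101010101)·(000001111001111) mod 2 = 0+0+0+0+0+0+1+0+1+0+0+0+1+0+1 mod 2 = 0
  s[1] = (011001100110011)·(000001111001111) mod 2 = 0+0+0+0+0+1+1+0+0+0+0+0+0+1+1 mod 2 = 0
  s[2] = (000111100001111)·(000001111001111) mod 2 = 0+0+0+0+0+1+1+0+0+0+0+1+1+1+1 mod 2 = 0
  s[3] = (000000011111111)·(000001111001111) mod 2 = 0+0+0+0+0+0+0+1+1+0+0+1+1+1+1 mod 2 = 0
Syndrome = 0000
s = 0: no error detected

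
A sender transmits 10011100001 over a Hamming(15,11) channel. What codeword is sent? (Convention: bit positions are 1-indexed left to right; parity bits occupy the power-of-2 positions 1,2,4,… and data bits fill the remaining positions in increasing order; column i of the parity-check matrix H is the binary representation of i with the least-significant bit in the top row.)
Codeword c = d · G (mod 2), d = 10011100001:
  c[0] = d·G[:,0] = (10011100001)·(11011010101) mod 2 = 1+0+0+1+1+0+0+0+0+0+1 mod 2 = 0
  c[1] = d·G[:,1] = (10011100001)·(10110110011) mod 2 = 1+0+0+1+0+1+0+0+0+0+1 mod 2 = 0
  c[2] = d·G[:,2] = (10011100001)·(10000000000) mod 2 = 1+0+0+0+0+0+0+0+0+0+0 mod 2 = 1
  c[3] = d·G[:,3] = (10011100001)·(01110001111) mod 2 = 0+0+0+1+0+0+0+0+0+0+1 mod 2 = 0
  c[4] = d·G[:,4] = (10011100001)·(01000000000) mod 2 = 0+0+0+0+0+0+0+0+0+0+0 mod 2 = 0
  c[5] = d·G[:,5] = (10011100001)·(00100000000) mod 2 = 0+0+0+0+0+0+0+0+0+0+0 mod 2 = 0
  c[6] = d·G[:,6] = (10011100001)·(00010000000) mod 2 = 0+0+0+1+0+0+0+0+0+0+0 mod 2 = 1
  c[7] = d·G[:,7] = (10011100001)·(00001111111) mod 2 = 0+0+0+0+1+1+0+0+0+0+1 mod 2 = 1
  c[8] = d·G[:,8] = (10011100001)·(00001000000) mod 2 = 0+0+0+0+1+0+0+0+0+0+0 mod 2 = 1
  c[9] = d·G[:,9] = (10011100001)·(00000100000) mod 2 = 0+0+0+0+0+1+0+0+0+0+0 mod 2 = 1
  c[10] = d·G[:,10] = (10011100001)·(00000010000) mod 2 = 0+0+0+0+0+0+0+0+0+0+0 mod 2 = 0
  c[11] = d·G[:,11] = (10011100001)·(00000001000) mod 2 = 0+0+0+0+0+0+0+0+0+0+0 mod 2 = 0
  c[12] = d·G[:,12] = (10011100001)·(00000000100) mod 2 = 0+0+0+0+0+0+0+0+0+0+0 mod 2 = 0
  c[13] = d·G[:,13] = (10011100001)·(00000000010) mod 2 = 0+0+0+0+0+0+0+0+0+0+0 mod 2 = 0
  c[14] = d·G[:,14] = (10011100001)·(00000000001) mod 2 = 0+0+0+0+0+0+0+0+0+0+1 mod 2 = 1
Codeword = 001000111100001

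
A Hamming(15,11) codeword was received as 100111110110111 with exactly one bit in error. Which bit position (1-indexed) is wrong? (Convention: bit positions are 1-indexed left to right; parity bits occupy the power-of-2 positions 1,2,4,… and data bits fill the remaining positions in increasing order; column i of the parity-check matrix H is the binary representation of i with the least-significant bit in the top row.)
Syndrome s = H · r^T (mod 2), r = 100111110110111:
  s[0] = (101010101010101)·(100111110110111) mod 2 = 1+0+0+0+1+0+1+0+0+0+1+0+1+0+1 mod 2 = 0
  s[1] = (011001100110011)·(100111110110111) mod 2 = 0+0+0+0+0+1+1+0+0+1+1+0+0+1+1 mod 2 = 0
  s[2] = (000111100001111)·(100111110110111) mod 2 = 0+0+0+1+1+1+1+0+0+0+0+0+1+1+1 mod 2 = 1
  s[3] = (000000011111111)·(100111110110111) mod 2 = 0+0+0+0+0+0+0+1+0+1+1+0+1+1+1 mod 2 = 0
Syndrome = 0010
Column i of H is the binary representation of i, so the syndrome is the binary index of the flipped bit.
Read s = 0010 with s[0] as LSB: 0·2^0 + 0·2^1 + 1·2^2 + 0·2^3 = 4.
Error is at bit position 4.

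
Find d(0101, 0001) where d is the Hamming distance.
XOR = 0100, count of 1s = 1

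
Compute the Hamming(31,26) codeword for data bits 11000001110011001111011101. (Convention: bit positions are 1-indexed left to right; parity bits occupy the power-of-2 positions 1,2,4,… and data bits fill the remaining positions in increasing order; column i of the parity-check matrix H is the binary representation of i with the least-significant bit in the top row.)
Codeword c = d · G (mod 2), d = 11000001110011001111011101:
  c[0] = d·G[:,0] = (11000001110011001111011101)·(11011010101101010101010101) mod 2 = 1+1+0+0+0+0+0+0+1+0+0+0+0+1+0+0+0+1+0+1+0+1+0+1+0+1 mod 2 = 1
  c[1] = d·G[:,1] = (11000001110011001111011101)·(10110110011011001100110011) mod 2 = 1+0+0+0+0+0+0+0+0+1+0+0+1+1+0+0+1+1+0+0+0+1+0+0+0+1 mod 2 = 0
  c[2] = d·G[:,2] = (11000001110011001111011101)·(10000000000000000000000000) mod 2 = 1+0+0+0+0+0+0+0+0+0+0+0+0+0+0+0+0+0+0+0+0+0+0+0+0+0 mod 2 = 1
  c[3] = d·G[:,3] = (11000001110011001111011101)·(01110001111000111100001111) mod 2 = 0+1+0+0+0+0+0+1+1+1+0+0+0+0+0+0+1+1+0+0+0+0+1+1+0+1 mod 2 = 1
  c[4] = d·G[:,4] = (11000001110011001111011101)·(01000000000000000000000000) mod 2 = 0+1+0+0+0+0+0+0+0+0+0+0+0+0+0+0+0+0+0+0+0+0+0+0+0+0 mod 2 = 1
  c[5] = d·G[:,5] = (11000001110011001111011101)·(00100000000000000000000000) mod 2 = 0+0+0+0+0+0+0+0+0+0+0+0+0+0+0+0+0+0+0+0+0+0+0+0+0+0 mod 2 = 0
  c[6] = d·G[:,6] = (11000001110011001111011101)·(00010000000000000000000000) mod 2 = 0+0+0+0+0+0+0+0+0+0+0+0+0+0+0+0+0+0+0+0+0+0+0+0+0+0 mod 2 = 0
  c[7] = d·G[:,7] = (11000001110011001111011101)·(00001111111000000011111111) mod 2 = 0+0+0+0+0+0+0+1+1+1+0+0+0+0+0+0+0+0+1+1+0+1+1+1+0+1 mod 2 = 1
  c[8] = d·G[:,8] = (11000001110011001111011101)·(00001000000000000000000000) mod 2 = 0+0+0+0+0+0+0+0+0+0+0+0+0+0+0+0+0+0+0+0+0+0+0+0+0+0 mod 2 = 0
  c[9] = d·G[:,9] = (11000001110011001111011101)·(00000100000000000000000000) mod 2 = 0+0+0+0+0+0+0+0+0+0+0+0+0+0+0+0+0+0+0+0+0+0+0+0+0+0 mod 2 = 0
  c[10] = d·G[:,10] = (11000001110011001111011101)·(00000010000000000000000000) mod 2 = 0+0+0+0+0+0+0+0+0+0+0+0+0+0+0+0+0+0+0+0+0+0+0+0+0+0 mod 2 = 0
  c[11] = d·G[:,11] = (11000001110011001111011101)·(00000001000000000000000000) mod 2 = 0+0+0+0+0+0+0+1+0+0+0+0+0+0+0+0+0+0+0+0+0+0+0+0+0+0 mod 2 = 1
  c[12] = d·G[:,12] = (11000001110011001111011101)·(00000000100000000000000000) mod 2 = 0+0+0+0+0+0+0+0+1+0+0+0+0+0+0+0+0+0+0+0+0+0+0+0+0+0 mod 2 = 1
  c[13] = d·G[:,13] = (11000001110011001111011101)·(00000000010000000000000000) mod 2 = 0+0+0+0+0+0+0+0+0+1+0+0+0+0+0+0+0+0+0+0+0+0+0+0+0+0 mod 2 = 1
  c[14] = d·G[:,14] = (11000001110011001111011101)·(00000000001000000000000000) mod 2 = 0+0+0+0+0+0+0+0+0+0+0+0+0+0+0+0+0+0+0+0+0+0+0+0+0+0 mod 2 = 0
  c[15] = d·G[:,15] = (11000001110011001111011101)·(00000000000111111111111111) mod 2 = 0+0+0+0+0+0+0+0+0+0+0+0+1+1+0+0+1+1+1+1+0+1+1+1+0+1 mod 2 = 0
  c[16] = d·G[:,16] = (11000001110011001111011101)·(00000000000100000000000000) mod 2 = 0+0+0+0+0+0+0+0+0+0+0+0+0+0+0+0+0+0+0+0+0+0+0+0+0+0 mod 2 = 0
  c[17] = d·G[:,17] = (11000001110011001111011101)·(00000000000010000000000000) mod 2 = 0+0+0+0+0+0+0+0+0+0+0+0+1+0+0+0+0+0+0+0+0+0+0+0+0+0 mod 2 = 1
  c[18] = d·G[:,18] = (11000001110011001111011101)·(00000000000001000000000000) mod 2 = 0+0+0+0+0+0+0+0+0+0+0+0+0+1+0+0+0+0+0+0+0+0+0+0+0+0 mod 2 = 1
  c[19] = d·G[:,19] = (11000001110011001111011101)·(00000000000000100000000000) mod 2 = 0+0+0+0+0+0+0+0+0+0+0+0+0+0+0+0+0+0+0+0+0+0+0+0+0+0 mod 2 = 0
  c[20] = d·G[:,20] = (11000001110011001111011101)·(00000000000000010000000000) mod 2 = 0+0+0+0+0+0+0+0+0+0+0+0+0+0+0+0+0+0+0+0+0+0+0+0+0+0 mod 2 = 0
  c[21] = d·G[:,21] = (11000001110011001111011101)·(00000000000000001000000000) mod 2 = 0+0+0+0+0+0+0+0+0+0+0+0+0+0+0+0+1+0+0+0+0+0+0+0+0+0 mod 2 = 1
  c[22] = d·G[:,22] = (11000001110011001111011101)·(00000000000000000100000000) mod 2 = 0+0+0+0+0+0+0+0+0+0+0+0+0+0+0+0+0+1+0+0+0+0+0+0+0+0 mod 2 = 1
  c[23] = d·G[:,23] = (11000001110011001111011101)·(00000000000000000010000000) mod 2 = 0+0+0+0+0+0+0+0+0+0+0+0+0+0+0+0+0+0+1+0+0+0+0+0+0+0 mod 2 = 1
  c[24] = d·G[:,24] = (11000001110011001111011101)·(00000000000000000001000000) mod 2 = 0+0+0+0+0+0+0+0+0+0+0+0+0+0+0+0+0+0+0+1+0+0+0+0+0+0 mod 2 = 1
  c[25] = d·G[:,25] = (11000001110011001111011101)·(00000000000000000000100000) mod 2 = 0+0+0+0+0+0+0+0+0+0+0+0+0+0+0+0+0+0+0+0+0+0+0+0+0+0 mod 2 = 0
  c[26] = d·G[:,26] = (11000001110011001111011101)·(00000000000000000000010000) mod 2 = 0+0+0+0+0+0+0+0+0+0+0+0+0+0+0+0+0+0+0+0+0+1+0+0+0+0 mod 2 = 1
  c[27] = d·G[:,27] = (11000001110011001111011101)·(00000000000000000000001000) mod 2 = 0+0+0+0+0+0+0+0+0+0+0+0+0+0+0+0+0+0+0+0+0+0+1+0+0+0 mod 2 = 1
  c[28] = d·G[:,28] = (11000001110011001111011101)·(00000000000000000000000100) mod 2 = 0+0+0+0+0+0+0+0+0+0+0+0+0+0+0+0+0+0+0+0+0+0+0+1+0+0 mod 2 = 1
  c[29] = d·G[:,29] = (11000001110011001111011101)·(00000000000000000000000010) mod 2 = 0+0+0+0+0+0+0+0+0+0+0+0+0+0+0+0+0+0+0+0+0+0+0+0+0+0 mod 2 = 0
  c[30] = d·G[:,30] = (11000001110011001111011101)·(00000000000000000000000001) mod 2 = 0+0+0+0+0+0+0+0+0+0+0+0+0+0+0+0+0+0+0+0+0+0+0+0+0+1 mod 2 = 1
Codeword = 1011100100011100011001111011101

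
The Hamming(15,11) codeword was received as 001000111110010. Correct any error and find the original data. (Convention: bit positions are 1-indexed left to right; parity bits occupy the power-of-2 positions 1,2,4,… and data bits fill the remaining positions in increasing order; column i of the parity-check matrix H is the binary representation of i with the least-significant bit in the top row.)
Syndrome s = H · r^T (mod 2), r = 001000111110010:
  s[0] = (101010101010101)·(001000111110010) mod 2 = 0+0+1+0+0+0+1+0+1+0+1+0+0+0+0 mod 2 = 0
  s[1] = (011001100110011)·(001000111110010) mod 2 = 0+0+1+0+0+0+1+0+0+1+1+0+0+1+0 mod 2 = 1
  s[2] = (000111100001111)·(001000111110010) mod 2 = 0+0+0+0+0+0+1+0+0+0+0+0+0+1+0 mod 2 = 0
  s[3] = (000000011111111)·(001000111110010) mod 2 = 0+0+0+0+0+0+0+1+1+1+1+0+0+1+0 mod 2 = 1
Syndrome = 0101
Column 10 of H equals this syndrome → error at bit 10 (1-indexed).
Flip bit 10: 001000111110010 → 001000111010010
Extract data bits at positions {3,5,6,7,9,10,11,12,13,14,15}: 10011010010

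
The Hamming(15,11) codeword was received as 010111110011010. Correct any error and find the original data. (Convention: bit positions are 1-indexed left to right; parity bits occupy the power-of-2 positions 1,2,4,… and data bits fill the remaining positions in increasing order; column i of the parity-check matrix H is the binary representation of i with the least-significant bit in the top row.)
Syndrome s = H · r^T (mod 2), r = 010111110011010:
  s[0] = (101010101010101)·(010111110011010) mod 2 = 0+0+0+0+1+0+1+0+0+0+1+0+0+0+0 mod 2 = 1
  s[1] = (011001100110011)·(010111110011010) mod 2 = 0+1+0+0+0+1+1+0+0+0+1+0+0+1+0 mod 2 = 1
  s[2] = (000111100001111)·(010111110011010) mod 2 = 0+0+0+1+1+1+1+0+0+0+0+1+0+1+0 mod 2 = 0
  s[3] = (000000011111111)·(010111110011010) mod 2 = 0+0+0+0+0+0+0+1+0+0+1+1+0+1+0 mod 2 = 0
Syndrome = 1100
Column 3 of H equals this syndrome → error at bit 3 (1-indexed).
Flip bit 3: 010111110011010 → 011111110011010
Extract data bits at positions {3,5,6,7,9,10,11,12,13,14,15}: 11110011010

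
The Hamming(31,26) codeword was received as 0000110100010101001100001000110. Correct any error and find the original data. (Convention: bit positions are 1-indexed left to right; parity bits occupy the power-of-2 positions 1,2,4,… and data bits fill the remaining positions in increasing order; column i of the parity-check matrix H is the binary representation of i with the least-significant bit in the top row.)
Syndrome s = H · r^T (mod 2), r = 0000110100010101001100001000110:
  s[0] = (1010101010101010101010101010101)·(0000110100010101001100001000110) mod 2 = 0+0+0+0+1+0+0+0+0+0+0+0+0+0+0+0+0+0+1+0+0+0+0+0+1+0+0+0+1+0+0 mod 2 = 0
  s[1] = (0110011001100110011001100110011)·(0000110100010101001100001000110) mod 2 = 0+0+0+0+0+1+0+0+0+0+0+0+0+1+0+0+0+0+1+0+0+0+0+0+0+0+0+0+0+1+0 mod 2 = 0
  s[2] = (0001111000011110000111100001111)·(0000110100010101001100001000110) mod 2 = 0+0+0+0+1+1+0+0+0+0+0+1+0+1+0+0+0+0+0+1+0+0+0+0+0+0+0+0+1+1+0 mod 2 = 1
  s[3] = (0000000111111110000000011111111)·(0000110100010101001100001000110) mod 2 = 0+0+0+0+0+0+0+1+0+0+0+1+0+1+0+0+0+0+0+0+0+0+0+0+1+0+0+0+1+1+0 mod 2 = 0
  s[4] = (0000000000000001111111111111111)·(0000110100010101001100001000110) mod 2 = 0+0+0+0+0+0+0+0+0+0+0+0+0+0+0+1+0+0+1+1+0+0+0+0+1+0+0+0+1+1+0 mod 2 = 0
Syndrome = 00100
Column 4 of H equals this syndrome → error at bit 4 (1-indexed).
Flip bit 4: 0000110100010101001100001000110 → 0001110100010101001100001000110
Extract data bits at positions {3,5,6,7,9,10,11,12,13,14,15,17,18,19,20,21,22,23,24,25,26,27,28,29,30,31}: 01100001010001100001000110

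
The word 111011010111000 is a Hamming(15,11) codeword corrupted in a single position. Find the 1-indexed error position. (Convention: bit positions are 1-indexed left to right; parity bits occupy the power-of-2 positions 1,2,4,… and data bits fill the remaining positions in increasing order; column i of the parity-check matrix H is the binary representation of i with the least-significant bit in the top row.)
Syndrome s = H · r^T (mod 2), r = 111011010111000:
  s[0] = (101010101010101)·(111011010111000) mod 2 = 1+0+1+0+1+0+0+0+0+0+1+0+0+0+0 mod 2 = 0
  s[1] = (011001100110011)·(111011010111000) mod 2 = 0+1+1+0+0+1+0+0+0+1+1+0+0+0+0 mod 2 = 1
  s[2] = (000111100001111)·(111011010111000) mod 2 = 0+0+0+0+1+1+0+0+0+0+0+1+0+0+0 mod 2 = 1
  s[3] = (000000011111111)·(111011010111000) mod 2 = 0+0+0+0+0+0+0+1+0+1+1+1+0+0+0 mod 2 = 0
Syndrome = 0110
Column i of H is the binary representation of i, so the syndrome is the binary index of the flipped bit.
Read s = 0110 with s[0] as LSB: 0·2^0 + 1·2^1 + 1·2^2 + 0·2^3 = 6.
Error is at bit position 6.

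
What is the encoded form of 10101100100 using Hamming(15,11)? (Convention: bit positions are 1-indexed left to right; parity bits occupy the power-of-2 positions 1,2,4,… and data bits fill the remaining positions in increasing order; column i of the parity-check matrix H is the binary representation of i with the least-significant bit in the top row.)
Codeword c = d · G (mod 2), d = 10101100100:
  c[0] = d·G[:,0] = (10101100100)·(11011010101) mod 2 = 1+0+0+0+1+0+0+0+1+0+0 mod 2 = 1
  c[1] = d·G[:,1] = (10101100100)·(10110110011) mod 2 = 1+0+1+0+0+1+0+0+0+0+0 mod 2 = 1
  c[2] = d·G[:,2] = (10101100100)·(10000000000) mod 2 = 1+0+0+0+0+0+0+0+0+0+0 mod 2 = 1
  c[3] = d·G[:,3] = (10101100100)·(01110001111) mod 2 = 0+0+1+0+0+0+0+0+1+0+0 mod 2 = 0
  c[4] = d·G[:,4] = (10101100100)·(01000000000) mod 2 = 0+0+0+0+0+0+0+0+0+0+0 mod 2 = 0
  c[5] = d·G[:,5] = (10101100100)·(00100000000) mod 2 = 0+0+1+0+0+0+0+0+0+0+0 mod 2 = 1
  c[6] = d·G[:,6] = (10101100100)·(00010000000) mod 2 = 0+0+0+0+0+0+0+0+0+0+0 mod 2 = 0
  c[7] = d·G[:,7] = (10101100100)·(00001111111) mod 2 = 0+0+0+0+1+1+0+0+1+0+0 mod 2 = 1
  c[8] = d·G[:,8] = (10101100100)·(00001000000) mod 2 = 0+0+0+0+1+0+0+0+0+0+0 mod 2 = 1
  c[9] = d·G[:,9] = (10101100100)·(00000100000) mod 2 = 0+0+0+0+0+1+0+0+0+0+0 mod 2 = 1
  c[10] = d·G[:,10] = (10101100100)·(00000010000) mod 2 = 0+0+0+0+0+0+0+0+0+0+0 mod 2 = 0
  c[11] = d·G[:,11] = (10101100100)·(00000001000) mod 2 = 0+0+0+0+0+0+0+0+0+0+0 mod 2 = 0
  c[12] = d·G[:,12] = (10101100100)·(00000000100) mod 2 = 0+0+0+0+0+0+0+0+1+0+0 mod 2 = 1
  c[13] = d·G[:,13] = (10101100100)·(00000000010) mod 2 = 0+0+0+0+0+0+0+0+0+0+0 mod 2 = 0
  c[14] = d·G[:,14] = (10101100100)·(00000000001) mod 2 = 0+0+0+0+0+0+0+0+0+0+0 mod 2 = 0
Codeword = 111001011100100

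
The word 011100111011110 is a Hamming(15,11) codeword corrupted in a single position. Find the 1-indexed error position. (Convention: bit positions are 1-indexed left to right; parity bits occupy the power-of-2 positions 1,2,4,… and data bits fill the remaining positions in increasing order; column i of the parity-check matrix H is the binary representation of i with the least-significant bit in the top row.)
Syndrome s = H · r^T (mod 2), r = 011100111011110:
  s[0] = (101010101010101)·(011100111011110) mod 2 = 0+0+1+0+0+0+1+0+1+0+1+0+1+0+0 mod 2 = 1
  s[1] = (011001100110011)·(011100111011110) mod 2 = 0+1+1+0+0+0+1+0+0+0+1+0+0+1+0 mod 2 = 1
  s[2] = (000111100001111)·(011100111011110) mod 2 = 0+0+0+1+0+0+1+0+0+0+0+1+1+1+0 mod 2 = 1
  s[3] = (000000011111111)·(011100111011110) mod 2 = 0+0+0+0+0+0+0+1+1+0+1+1+1+1+0 mod 2 = 0
Syndrome = 1110
Column i of H is the binary representation of i, so the syndrome is the binary index of the flipped bit.
Read s = 1110 with s[0] as LSB: 1·2^0 + 1·2^1 + 1·2^2 + 0·2^3 = 7.
Error is at bit position 7.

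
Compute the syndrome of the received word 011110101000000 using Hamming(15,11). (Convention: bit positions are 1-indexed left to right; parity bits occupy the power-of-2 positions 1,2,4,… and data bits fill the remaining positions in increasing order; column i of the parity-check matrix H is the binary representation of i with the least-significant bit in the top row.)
Syndrome s = H · r^T (mod 2), r = 011110101000000:
  s[0] = (101010101010101)·(011110101000000) mod 2 = 0+0+1+0+1+0+1+0+1+0+0+0+0+0+0 mod 2 = 0
  s[1] = (011001100110011)·(011110101000000) mod 2 = 0+1+1+0+0+0+1+0+0+0+0+0+0+0+0 mod 2 = 1
  s[2] = (000111100001111)·(011110101000000) mod 2 = 0+0+0+1+1+0+1+0+0+0+0+0+0+0+0 mod 2 = 1
  s[3] = (000000011111111)·(011110101000000) mod 2 = 0+0+0+0+0+0+0+0+1+0+0+0+0+0+0 mod 2 = 1
Syndrome = 0111
Non-zero syndrome: error at position 14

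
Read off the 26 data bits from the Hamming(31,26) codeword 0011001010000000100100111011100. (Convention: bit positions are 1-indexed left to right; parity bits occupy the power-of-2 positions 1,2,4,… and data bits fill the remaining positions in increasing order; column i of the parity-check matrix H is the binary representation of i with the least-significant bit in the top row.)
Parity bits occupy power-of-2 positions; data bits are at positions {3,5,6,7,9,10,11,12,13,14,15,17,18,19,20,21,22,23,24,25,26,27,28,29,30,31} (1-indexed).
Extract: c[3]=1 c[5]=0 c[6]=0 c[7]=1 c[9]=1 c[10]=0 c[11]=0 c[12]=0 c[13]=0 c[14]=0 c[15]=0 c[17]=1 c[18]=0 c[19]=0 c[20]=1 c[21]=0 c[22]=0 c[23]=1 c[24]=1 c[25]=1 c[26]=0 c[27]=1 c[28]=1 c[29]=1 c[30]=0 c[31]=0
Data = 10011000000100100111011100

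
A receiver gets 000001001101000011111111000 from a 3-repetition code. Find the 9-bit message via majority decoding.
Split into 3-bit blocks and majority-vote each:
  block 1 = 000: 0 ones, 3 zeros → 0
  block 2 = 001: 1 ones, 2 zeros → 0
  block 3 = 001: 1 ones, 2 zeros → 0
  block 4 = 101: 2 ones, 1 zeros → 1
  block 5 = 000: 0 ones, 3 zeros → 0
  block 6 = 011: 2 ones, 1 zeros → 1
  block 7 = 111: 3 ones, 0 zeros → 1
  block 8 = 111: 3 ones, 0 zeros → 1
  block 9 = 000: 0 ones, 3 zeros → 0
Decoded = 000101110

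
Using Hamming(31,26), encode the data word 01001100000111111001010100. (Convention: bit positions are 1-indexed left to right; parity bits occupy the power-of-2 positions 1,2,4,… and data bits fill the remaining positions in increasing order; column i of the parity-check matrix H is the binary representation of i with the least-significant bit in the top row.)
Codeword c = d · G (mod 2), d = 01001100000111111001010100:
  c[0] = d·G[:,0] = (01001100000111111001010100)·(11011010101101010101010101) mod 2 = 0+1+0+0+1+0+0+0+0+0+0+1+0+1+0+1+0+0+0+1+0+1+0+1+0+0 mod 2 = 0
  c[1] = d·G[:,1] = (01001100000111111001010100)·(10110110011011001100110011) mod 2 = 0+0+0+0+0+1+0+0+0+0+0+0+1+1+0+0+1+0+0+0+0+1+0+0+0+0 mod 2 = 1
  c[2] = d·G[:,2] = (01001100000111111001010100)·(10000000000000000000000000) mod 2 = 0+0+0+0+0+0+0+0+0+0+0+0+0+0+0+0+0+0+0+0+0+0+0+0+0+0 mod 2 = 0
  c[3] = d·G[:,3] = (01001100000111111001010100)·(01110001111000111100001111) mod 2 = 0+1+0+0+0+0+0+0+0+0+0+0+0+0+1+1+1+0+0+0+0+0+0+1+0+0 mod 2 = 1
  c[4] = d·G[:,4] = (01001100000111111001010100)·(01000000000000000000000000) mod 2 = 0+1+0+0+0+0+0+0+0+0+0+0+0+0+0+0+0+0+0+0+0+0+0+0+0+0 mod 2 = 1
  c[5] = d·G[:,5] = (01001100000111111001010100)·(00100000000000000000000000) mod 2 = 0+0+0+0+0+0+0+0+0+0+0+0+0+0+0+0+0+0+0+0+0+0+0+0+0+0 mod 2 = 0
  c[6] = d·G[:,6] = (01001100000111111001010100)·(00010000000000000000000000) mod 2 = 0+0+0+0+0+0+0+0+0+0+0+0+0+0+0+0+0+0+0+0+0+0+0+0+0+0 mod 2 = 0
  c[7] = d·G[:,7] = (01001100000111111001010100)·(00001111111000000011111111) mod 2 = 0+0+0+0+1+1+0+0+0+0+0+0+0+0+0+0+0+0+0+1+0+1+0+1+0+0 mod 2 = 1
  c[8] = d·G[:,8] = (01001100000111111001010100)·(00001000000000000000000000) mod 2 = 0+0+0+0+1+0+0+0+0+0+0+0+0+0+0+0+0+0+0+0+0+0+0+0+0+0 mod 2 = 1
  c[9] = d·G[:,9] = (01001100000111111001010100)·(00000100000000000000000000) mod 2 = 0+0+0+0+0+1+0+0+0+0+0+0+0+0+0+0+0+0+0+0+0+0+0+0+0+0 mod 2 = 1
  c[10] = d·G[:,10] = (01001100000111111001010100)·(00000010000000000000000000) mod 2 = 0+0+0+0+0+0+0+0+0+0+0+0+0+0+0+0+0+0+0+0+0+0+0+0+0+0 mod 2 = 0
  c[11] = d·G[:,11] = (01001100000111111001010100)·(00000001000000000000000000) mod 2 = 0+0+0+0+0+0+0+0+0+0+0+0+0+0+0+0+0+0+0+0+0+0+0+0+0+0 mod 2 = 0
  c[12] = d·G[:,12] = (01001100000111111001010100)·(00000000100000000000000000) mod 2 = 0+0+0+0+0+0+0+0+0+0+0+0+0+0+0+0+0+0+0+0+0+0+0+0+0+0 mod 2 = 0
  c[13] = d·G[:,13] = (01001100000111111001010100)·(00000000010000000000000000) mod 2 = 0+0+0+0+0+0+0+0+0+0+0+0+0+0+0+0+0+0+0+0+0+0+0+0+0+0 mod 2 = 0
  c[14] = d·G[:,14] = (01001100000111111001010100)·(00000000001000000000000000) mod 2 = 0+0+0+0+0+0+0+0+0+0+0+0+0+0+0+0+0+0+0+0+0+0+0+0+0+0 mod 2 = 0
  c[15] = d·G[:,15] = (01001100000111111001010100)·(00000000000111111111111111) mod 2 = 0+0+0+0+0+0+0+0+0+0+0+1+1+1+1+1+1+0+0+1+0+1+0+1+0+0 mod 2 = 1
  c[16] = d·G[:,16] = (01001100000111111001010100)·(00000000000100000000000000) mod 2 = 0+0+0+0+0+0+0+0+0+0+0+1+0+0+0+0+0+0+0+0+0+0+0+0+0+0 mod 2 = 1
  c[17] = d·G[:,17] = (01001100000111111001010100)·(00000000000010000000000000) mod 2 = 0+0+0+0+0+0+0+0+0+0+0+0+1+0+0+0+0+0+0+0+0+0+0+0+0+0 mod 2 = 1
  c[18] = d·G[:,18] = (01001100000111111001010100)·(00000000000001000000000000) mod 2 = 0+0+0+0+0+0+0+0+0+0+0+0+0+1+0+0+0+0+0+0+0+0+0+0+0+0 mod 2 = 1
  c[19] = d·G[:,19] = (01001100000111111001010100)·(00000000000000100000000000) mod 2 = 0+0+0+0+0+0+0+0+0+0+0+0+0+0+1+0+0+0+0+0+0+0+0+0+0+0 mod 2 = 1
  c[20] = d·G[:,20] = (01001100000111111001010100)·(00000000000000010000000000) mod 2 = 0+0+0+0+0+0+0+0+0+0+0+0+0+0+0+1+0+0+0+0+0+0+0+0+0+0 mod 2 = 1
  c[21] = d·G[:,21] = (01001100000111111001010100)·(00000000000000001000000000) mod 2 = 0+0+0+0+0+0+0+0+0+0+0+0+0+0+0+0+1+0+0+0+0+0+0+0+0+0 mod 2 = 1
  c[22] = d·G[:,22] = (01001100000111111001010100)·(00000000000000000100000000) mod 2 = 0+0+0+0+0+0+0+0+0+0+0+0+0+0+0+0+0+0+0+0+0+0+0+0+0+0 mod 2 = 0
  c[23] = d·G[:,23] = (01001100000111111001010100)·(00000000000000000010000000) mod 2 = 0+0+0+0+0+0+0+0+0+0+0+0+0+0+0+0+0+0+0+0+0+0+0+0+0+0 mod 2 = 0
  c[24] = d·G[:,24] = (01001100000111111001010100)·(00000000000000000001000000) mod 2 = 0+0+0+0+0+0+0+0+0+0+0+0+0+0+0+0+0+0+0+1+0+0+0+0+0+0 mod 2 = 1
  c[25] = d·G[:,25] = (01001100000111111001010100)·(00000000000000000000100000) mod 2 = 0+0+0+0+0+0+0+0+0+0+0+0+0+0+0+0+0+0+0+0+0+0+0+0+0+0 mod 2 = 0
  c[26] = d·G[:,26] = (01001100000111111001010100)·(00000000000000000000010000) mod 2 = 0+0+0+0+0+0+0+0+0+0+0+0+0+0+0+0+0+0+0+0+0+1+0+0+0+0 mod 2 = 1
  c[27] = d·G[:,27] = (01001100000111111001010100)·(00000000000000000000001000) mod 2 = 0+0+0+0+0+0+0+0+0+0+0+0+0+0+0+0+0+0+0+0+0+0+0+0+0+0 mod 2 = 0
  c[28] = d·G[:,28] = (01001100000111111001010100)·(00000000000000000000000100) mod 2 = 0+0+0+0+0+0+0+0+0+0+0+0+0+0+0+0+0+0+0+0+0+0+0+1+0+0 mod 2 = 1
  c[29] = d·G[:,29] = (01001100000111111001010100)·(00000000000000000000000010) mod 2 = 0+0+0+0+0+0+0+0+0+0+0+0+0+0+0+0+0+0+0+0+0+0+0+0+0+0 mod 2 = 0
  c[30] = d·G[:,30] = (01001100000111111001010100)·(00000000000000000000000001) mod 2 = 0+0+0+0+0+0+0+0+0+0+0+0+0+0+0+0+0+0+0+0+0+0+0+0+0+0 mod 2 = 0
Codeword = 0101100111000001111111001010100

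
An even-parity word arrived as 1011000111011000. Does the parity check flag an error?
Sum of received bits: 1+0+1+1+0+0+0+1+1+1+0+1+1+0+0+0 = 8; 8 mod 2 = 0. Result is 0 → no error detected.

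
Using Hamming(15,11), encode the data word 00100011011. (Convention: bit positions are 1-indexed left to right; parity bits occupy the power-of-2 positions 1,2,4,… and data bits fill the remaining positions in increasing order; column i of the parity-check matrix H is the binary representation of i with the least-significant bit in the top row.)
Codeword c = d · G (mod 2), d = 00100011011:
  c[0] = d·G[:,0] = (00100011011)·(11011010101) mod 2 = 0+0+0+0+0+0+1+0+0+0+1 mod 2 = 0
  c[1] = d·G[:,1] = (00100011011)·(10110110011) mod 2 = 0+0+1+0+0+0+1+0+0+1+1 mod 2 = 0
  c[2] = d·G[:,2] = (00100011011)·(10000000000) mod 2 = 0+0+0+0+0+0+0+0+0+0+0 mod 2 = 0
  c[3] = d·G[:,3] = (00100011011)·(01110001111) mod 2 = 0+0+1+0+0+0+0+1+0+1+1 mod 2 = 0
  c[4] = d·G[:,4] = (00100011011)·(01000000000) mod 2 = 0+0+0+0+0+0+0+0+0+0+0 mod 2 = 0
  c[5] = d·G[:,5] = (00100011011)·(00100000000) mod 2 = 0+0+1+0+0+0+0+0+0+0+0 mod 2 = 1
  c[6] = d·G[:,6] = (00100011011)·(00010000000) mod 2 = 0+0+0+0+0+0+0+0+0+0+0 mod 2 = 0
  c[7] = d·G[:,7] = (00100011011)·(00001111111) mod 2 = 0+0+0+0+0+0+1+1+0+1+1 mod 2 = 0
  c[8] = d·G[:,8] = (00100011011)·(00001000000) mod 2 = 0+0+0+0+0+0+0+0+0+0+0 mod 2 = 0
  c[9] = d·G[:,9] = (00100011011)·(00000100000) mod 2 = 0+0+0+0+0+0+0+0+0+0+0 mod 2 = 0
  c[10] = d·G[:,10] = (00100011011)·(00000010000) mod 2 = 0+0+0+0+0+0+1+0+0+0+0 mod 2 = 1
  c[11] = d·G[:,11] = (00100011011)·(00000001000) mod 2 = 0+0+0+0+0+0+0+1+0+0+0 mod 2 = 1
  c[12] = d·G[:,12] = (00100011011)·(00000000100) mod 2 = 0+0+0+0+0+0+0+0+0+0+0 mod 2 = 0
  c[13] = d·G[:,13] = (00100011011)·(00000000010) mod 2 = 0+0+0+0+0+0+0+0+0+1+0 mod 2 = 1
  c[14] = d·G[:,14] = (00100011011)·(00000000001) mod 2 = 0+0+0+0+0+0+0+0+0+0+1 mod 2 = 1
Codeword = 000001000011011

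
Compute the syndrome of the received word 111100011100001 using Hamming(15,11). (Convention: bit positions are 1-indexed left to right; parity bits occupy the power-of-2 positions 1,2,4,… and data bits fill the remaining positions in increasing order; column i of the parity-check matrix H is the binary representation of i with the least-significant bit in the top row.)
Syndrome s = H · r^T (mod 2), r = 111100011100001:
  s[0] = (101010101010101)·(111100011100001) mod 2 = 1+0+1+0+0+0+0+0+1+0+0+0+0+0+1 mod 2 = 0
  s[1] = (011001100110011)·(111100011100001) mod 2 = 0+1+1+0+0+0+0+0+0+1+0+0+0+0+1 mod 2 = 0
  s[2] = (000111100001111)·(111100011100001) mod 2 = 0+0+0+1+0+0+0+0+0+0+0+0+0+0+1 mod 2 = 0
  s[3] = (000000011111111)·(111100011100001) mod 2 = 0+0+0+0+0+0+0+1+1+1+0+0+0+0+1 mod 2 = 0
Syndrome = 0000
s = 0: no error detected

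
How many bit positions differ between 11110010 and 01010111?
XOR = 10100101, count of 1s = 4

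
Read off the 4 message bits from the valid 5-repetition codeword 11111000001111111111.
Split into 5-bit blocks: 11111 00000 11111 11111
Data = 1011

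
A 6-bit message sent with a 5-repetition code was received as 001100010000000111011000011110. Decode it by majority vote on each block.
Split into 5-bit blocks and majority-vote each:
  block 1 = 00110: 2 ones, 3 zeros → 0
  block 2 = 00100: 1 ones, 4 zeros → 0
  block 3 = 00000: 0 ones, 5 zeros → 0
  block 4 = 11101: 4 ones, 1 zeros → 1
  block 5 = 10000: 1 ones, 4 zeros → 0
  block 6 = 11110: 4 ones, 1 zeros → 1
Decoded = 000101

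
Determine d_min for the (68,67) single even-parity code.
d_min = 2 (flipping one data bit also flips the parity bit, so the two closest codewords differ in exactly 2 positions).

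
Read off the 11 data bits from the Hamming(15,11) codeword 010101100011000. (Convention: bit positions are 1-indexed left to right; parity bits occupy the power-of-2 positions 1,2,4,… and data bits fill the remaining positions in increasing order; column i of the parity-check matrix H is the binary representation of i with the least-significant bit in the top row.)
Parity bits occupy power-of-2 positions; data bits are at positions {3,5,6,7,9,10,11,12,13,14,15} (1-indexed).
Extract: c[3]=0 c[5]=0 c[6]=1 c[7]=1 c[9]=0 c[10]=0 c[11]=1 c[12]=1 c[13]=0 c[14]=0 c[15]=0
Data = 00110011000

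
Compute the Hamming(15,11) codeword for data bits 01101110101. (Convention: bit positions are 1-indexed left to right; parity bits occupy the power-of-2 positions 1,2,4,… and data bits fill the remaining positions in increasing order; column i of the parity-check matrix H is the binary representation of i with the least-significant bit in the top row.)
Codeword c = d · G (mod 2), d = 01101110101:
  c[0] = d·G[:,0] = (01101110101)·(11011010101) mod 2 = 0+1+0+0+1+0+1+0+1+0+1 mod 2 = 1
  c[1] = d·G[:,1] = (01101110101)·(10110110011) mod 2 = 0+0+1+0+0+1+1+0+0+0+1 mod 2 = 0
  c[2] = d·G[:,2] = (01101110101)·(10000000000) mod 2 = 0+0+0+0+0+0+0+0+0+0+0 mod 2 = 0
  c[3] = d·G[:,3] = (01101110101)·(01110001111) mod 2 = 0+1+1+0+0+0+0+0+1+0+1 mod 2 = 0
  c[4] = d·G[:,4] = (01101110101)·(01000000000) mod 2 = 0+1+0+0+0+0+0+0+0+0+0 mod 2 = 1
  c[5] = d·G[:,5] = (01101110101)·(00100000000) mod 2 = 0+0+1+0+0+0+0+0+0+0+0 mod 2 = 1
  c[6] = d·G[:,6] = (01101110101)·(00010000000) mod 2 = 0+0+0+0+0+0+0+0+0+0+0 mod 2 = 0
  c[7] = d·G[:,7] = (01101110101)·(00001111111) mod 2 = 0+0+0+0+1+1+1+0+1+0+1 mod 2 = 1
  c[8] = d·G[:,8] = (01101110101)·(00001000000) mod 2 = 0+0+0+0+1+0+0+0+0+0+0 mod 2 = 1
  c[9] = d·G[:,9] = (01101110101)·(00000100000) mod 2 = 0+0+0+0+0+1+0+0+0+0+0 mod 2 = 1
  c[10] = d·G[:,10] = (01101110101)·(00000010000) mod 2 = 0+0+0+0+0+0+1+0+0+0+0 mod 2 = 1
  c[11] = d·G[:,11] = (01101110101)·(00000001000) mod 2 = 0+0+0+0+0+0+0+0+0+0+0 mod 2 = 0
  c[12] = d·G[:,12] = (01101110101)·(00000000100) mod 2 = 0+0+0+0+0+0+0+0+1+0+0 mod 2 = 1
  c[13] = d·G[:,13] = (01101110101)·(00000000010) mod 2 = 0+0+0+0+0+0+0+0+0+0+0 mod 2 = 0
  c[14] = d·G[:,14] = (01101110101)·(00000000001) mod 2 = 0+0+0+0+0+0+0+0+0+0+1 mod 2 = 1
Codeword = 100011011110101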